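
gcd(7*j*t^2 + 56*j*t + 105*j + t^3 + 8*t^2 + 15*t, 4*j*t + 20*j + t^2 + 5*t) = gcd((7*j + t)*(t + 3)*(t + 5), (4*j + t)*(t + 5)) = t + 5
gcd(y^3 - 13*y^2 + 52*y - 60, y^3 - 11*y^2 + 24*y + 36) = y - 6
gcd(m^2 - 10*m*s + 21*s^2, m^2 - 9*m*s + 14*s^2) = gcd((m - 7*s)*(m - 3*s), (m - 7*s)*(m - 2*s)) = -m + 7*s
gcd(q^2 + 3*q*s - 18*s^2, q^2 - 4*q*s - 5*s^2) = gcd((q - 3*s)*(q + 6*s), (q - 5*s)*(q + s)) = 1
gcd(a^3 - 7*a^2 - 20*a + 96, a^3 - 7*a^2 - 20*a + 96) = a^3 - 7*a^2 - 20*a + 96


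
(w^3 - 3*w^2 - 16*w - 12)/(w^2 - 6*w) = w + 3 + 2/w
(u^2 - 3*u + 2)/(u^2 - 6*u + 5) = (u - 2)/(u - 5)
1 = 1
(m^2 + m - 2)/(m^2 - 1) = (m + 2)/(m + 1)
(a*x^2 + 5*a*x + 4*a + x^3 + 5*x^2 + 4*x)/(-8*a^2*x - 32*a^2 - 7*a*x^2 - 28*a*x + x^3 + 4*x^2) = (x + 1)/(-8*a + x)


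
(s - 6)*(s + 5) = s^2 - s - 30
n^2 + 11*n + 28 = (n + 4)*(n + 7)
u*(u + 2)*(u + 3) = u^3 + 5*u^2 + 6*u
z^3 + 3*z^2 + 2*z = z*(z + 1)*(z + 2)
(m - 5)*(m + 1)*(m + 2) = m^3 - 2*m^2 - 13*m - 10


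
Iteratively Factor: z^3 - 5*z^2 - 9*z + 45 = (z - 5)*(z^2 - 9) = (z - 5)*(z - 3)*(z + 3)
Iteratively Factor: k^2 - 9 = (k - 3)*(k + 3)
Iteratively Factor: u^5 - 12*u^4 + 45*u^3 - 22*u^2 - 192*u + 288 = (u - 4)*(u^4 - 8*u^3 + 13*u^2 + 30*u - 72) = (u - 4)*(u - 3)*(u^3 - 5*u^2 - 2*u + 24) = (u - 4)*(u - 3)*(u + 2)*(u^2 - 7*u + 12) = (u - 4)^2*(u - 3)*(u + 2)*(u - 3)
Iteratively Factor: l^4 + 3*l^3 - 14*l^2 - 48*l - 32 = (l + 1)*(l^3 + 2*l^2 - 16*l - 32) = (l - 4)*(l + 1)*(l^2 + 6*l + 8) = (l - 4)*(l + 1)*(l + 2)*(l + 4)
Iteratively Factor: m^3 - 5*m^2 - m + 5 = (m + 1)*(m^2 - 6*m + 5) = (m - 1)*(m + 1)*(m - 5)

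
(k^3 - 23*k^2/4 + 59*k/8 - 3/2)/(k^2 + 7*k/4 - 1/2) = (k^2 - 11*k/2 + 6)/(k + 2)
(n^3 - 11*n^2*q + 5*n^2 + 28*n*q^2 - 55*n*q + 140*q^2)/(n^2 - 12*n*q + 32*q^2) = (-n^2 + 7*n*q - 5*n + 35*q)/(-n + 8*q)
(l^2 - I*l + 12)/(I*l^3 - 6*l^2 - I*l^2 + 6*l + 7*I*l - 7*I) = (-I*l^2 - l - 12*I)/(l^3 + l^2*(-1 + 6*I) + l*(7 - 6*I) - 7)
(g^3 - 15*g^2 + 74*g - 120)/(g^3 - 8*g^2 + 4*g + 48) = (g - 5)/(g + 2)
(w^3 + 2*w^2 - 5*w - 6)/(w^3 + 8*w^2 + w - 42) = (w + 1)/(w + 7)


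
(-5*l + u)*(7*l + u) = -35*l^2 + 2*l*u + u^2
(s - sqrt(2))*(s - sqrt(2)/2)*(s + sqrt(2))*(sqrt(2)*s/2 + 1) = sqrt(2)*s^4/2 + s^3/2 - 3*sqrt(2)*s^2/2 - s + sqrt(2)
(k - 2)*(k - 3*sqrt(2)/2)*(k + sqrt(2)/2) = k^3 - 2*k^2 - sqrt(2)*k^2 - 3*k/2 + 2*sqrt(2)*k + 3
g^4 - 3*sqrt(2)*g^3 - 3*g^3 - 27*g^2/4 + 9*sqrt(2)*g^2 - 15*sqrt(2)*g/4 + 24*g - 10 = (g - 5/2)*(g - 1/2)*(g - 4*sqrt(2))*(g + sqrt(2))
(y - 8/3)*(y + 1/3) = y^2 - 7*y/3 - 8/9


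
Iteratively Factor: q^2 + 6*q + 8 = (q + 2)*(q + 4)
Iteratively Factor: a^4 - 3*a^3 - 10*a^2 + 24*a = (a - 4)*(a^3 + a^2 - 6*a) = (a - 4)*(a - 2)*(a^2 + 3*a) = (a - 4)*(a - 2)*(a + 3)*(a)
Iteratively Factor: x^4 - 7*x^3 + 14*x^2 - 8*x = (x)*(x^3 - 7*x^2 + 14*x - 8) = x*(x - 1)*(x^2 - 6*x + 8) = x*(x - 2)*(x - 1)*(x - 4)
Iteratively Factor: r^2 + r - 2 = (r + 2)*(r - 1)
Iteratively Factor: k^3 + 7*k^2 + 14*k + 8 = (k + 1)*(k^2 + 6*k + 8) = (k + 1)*(k + 2)*(k + 4)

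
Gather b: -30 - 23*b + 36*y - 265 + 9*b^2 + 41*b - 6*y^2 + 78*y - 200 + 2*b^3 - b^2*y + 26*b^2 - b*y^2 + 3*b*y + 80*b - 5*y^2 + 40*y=2*b^3 + b^2*(35 - y) + b*(-y^2 + 3*y + 98) - 11*y^2 + 154*y - 495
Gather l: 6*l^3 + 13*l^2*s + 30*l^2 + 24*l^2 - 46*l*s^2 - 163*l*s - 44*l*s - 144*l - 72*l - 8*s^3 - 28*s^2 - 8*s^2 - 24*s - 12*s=6*l^3 + l^2*(13*s + 54) + l*(-46*s^2 - 207*s - 216) - 8*s^3 - 36*s^2 - 36*s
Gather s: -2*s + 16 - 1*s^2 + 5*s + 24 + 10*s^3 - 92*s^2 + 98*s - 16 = 10*s^3 - 93*s^2 + 101*s + 24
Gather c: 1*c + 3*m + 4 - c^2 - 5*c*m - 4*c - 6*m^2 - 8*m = -c^2 + c*(-5*m - 3) - 6*m^2 - 5*m + 4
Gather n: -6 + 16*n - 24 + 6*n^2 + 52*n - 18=6*n^2 + 68*n - 48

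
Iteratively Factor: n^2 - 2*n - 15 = (n - 5)*(n + 3)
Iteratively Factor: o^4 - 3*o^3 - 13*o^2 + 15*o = (o - 5)*(o^3 + 2*o^2 - 3*o) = (o - 5)*(o - 1)*(o^2 + 3*o) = (o - 5)*(o - 1)*(o + 3)*(o)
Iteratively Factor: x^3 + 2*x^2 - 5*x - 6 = (x - 2)*(x^2 + 4*x + 3) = (x - 2)*(x + 3)*(x + 1)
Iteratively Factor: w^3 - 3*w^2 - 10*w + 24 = (w + 3)*(w^2 - 6*w + 8) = (w - 2)*(w + 3)*(w - 4)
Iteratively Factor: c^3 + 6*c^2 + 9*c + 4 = (c + 1)*(c^2 + 5*c + 4) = (c + 1)*(c + 4)*(c + 1)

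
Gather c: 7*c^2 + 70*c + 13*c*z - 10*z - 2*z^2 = 7*c^2 + c*(13*z + 70) - 2*z^2 - 10*z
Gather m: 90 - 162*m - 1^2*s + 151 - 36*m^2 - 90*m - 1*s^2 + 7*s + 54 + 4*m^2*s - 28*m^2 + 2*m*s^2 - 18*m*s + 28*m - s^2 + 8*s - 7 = m^2*(4*s - 64) + m*(2*s^2 - 18*s - 224) - 2*s^2 + 14*s + 288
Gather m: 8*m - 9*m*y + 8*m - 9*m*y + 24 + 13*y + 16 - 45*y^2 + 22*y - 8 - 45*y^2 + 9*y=m*(16 - 18*y) - 90*y^2 + 44*y + 32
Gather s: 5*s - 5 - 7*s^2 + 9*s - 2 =-7*s^2 + 14*s - 7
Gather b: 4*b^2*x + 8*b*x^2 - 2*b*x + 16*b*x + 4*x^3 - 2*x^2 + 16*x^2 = 4*b^2*x + b*(8*x^2 + 14*x) + 4*x^3 + 14*x^2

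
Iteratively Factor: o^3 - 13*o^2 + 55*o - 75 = (o - 3)*(o^2 - 10*o + 25) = (o - 5)*(o - 3)*(o - 5)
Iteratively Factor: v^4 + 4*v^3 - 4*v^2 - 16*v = (v - 2)*(v^3 + 6*v^2 + 8*v) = v*(v - 2)*(v^2 + 6*v + 8) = v*(v - 2)*(v + 2)*(v + 4)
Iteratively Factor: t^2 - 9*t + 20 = (t - 5)*(t - 4)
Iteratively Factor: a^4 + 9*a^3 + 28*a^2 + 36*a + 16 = (a + 4)*(a^3 + 5*a^2 + 8*a + 4) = (a + 2)*(a + 4)*(a^2 + 3*a + 2) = (a + 1)*(a + 2)*(a + 4)*(a + 2)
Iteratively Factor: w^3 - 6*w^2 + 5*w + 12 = (w - 4)*(w^2 - 2*w - 3) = (w - 4)*(w - 3)*(w + 1)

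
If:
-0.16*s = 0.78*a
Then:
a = -0.205128205128205*s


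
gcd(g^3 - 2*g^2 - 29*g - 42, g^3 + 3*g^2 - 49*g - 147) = g^2 - 4*g - 21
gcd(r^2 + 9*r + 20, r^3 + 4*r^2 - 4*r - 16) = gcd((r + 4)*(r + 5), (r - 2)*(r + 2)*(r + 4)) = r + 4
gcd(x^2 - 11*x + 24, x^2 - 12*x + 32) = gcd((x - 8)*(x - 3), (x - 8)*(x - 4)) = x - 8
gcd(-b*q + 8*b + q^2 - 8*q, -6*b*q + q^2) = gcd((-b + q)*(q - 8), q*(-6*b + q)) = 1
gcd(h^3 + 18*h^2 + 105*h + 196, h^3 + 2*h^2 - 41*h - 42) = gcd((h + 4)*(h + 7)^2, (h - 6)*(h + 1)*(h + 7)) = h + 7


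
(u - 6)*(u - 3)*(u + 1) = u^3 - 8*u^2 + 9*u + 18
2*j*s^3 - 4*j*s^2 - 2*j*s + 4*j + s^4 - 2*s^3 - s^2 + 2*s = (2*j + s)*(s - 2)*(s - 1)*(s + 1)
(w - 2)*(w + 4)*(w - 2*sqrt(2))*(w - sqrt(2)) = w^4 - 3*sqrt(2)*w^3 + 2*w^3 - 6*sqrt(2)*w^2 - 4*w^2 + 8*w + 24*sqrt(2)*w - 32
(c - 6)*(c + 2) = c^2 - 4*c - 12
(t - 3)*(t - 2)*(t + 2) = t^3 - 3*t^2 - 4*t + 12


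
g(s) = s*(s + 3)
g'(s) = 2*s + 3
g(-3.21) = 0.67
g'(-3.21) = -3.42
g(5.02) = 40.26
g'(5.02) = 13.04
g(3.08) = 18.73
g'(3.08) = 9.16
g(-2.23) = -1.72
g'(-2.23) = -1.46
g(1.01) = 4.05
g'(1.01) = 5.02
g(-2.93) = -0.21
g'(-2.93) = -2.86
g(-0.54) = -1.33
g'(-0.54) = 1.92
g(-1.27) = -2.20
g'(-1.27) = 0.46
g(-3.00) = 0.00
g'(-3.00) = -3.00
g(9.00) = 108.00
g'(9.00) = 21.00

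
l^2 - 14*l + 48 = (l - 8)*(l - 6)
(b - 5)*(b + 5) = b^2 - 25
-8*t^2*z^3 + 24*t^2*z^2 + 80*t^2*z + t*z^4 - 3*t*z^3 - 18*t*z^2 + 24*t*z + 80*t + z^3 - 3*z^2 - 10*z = (-8*t + z)*(z - 5)*(z + 2)*(t*z + 1)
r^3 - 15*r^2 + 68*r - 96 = (r - 8)*(r - 4)*(r - 3)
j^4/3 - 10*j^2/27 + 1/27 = (j/3 + 1/3)*(j - 1)*(j - 1/3)*(j + 1/3)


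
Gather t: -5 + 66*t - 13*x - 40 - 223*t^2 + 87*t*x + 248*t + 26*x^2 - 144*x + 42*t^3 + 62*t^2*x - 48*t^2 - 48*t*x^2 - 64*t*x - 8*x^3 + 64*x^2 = 42*t^3 + t^2*(62*x - 271) + t*(-48*x^2 + 23*x + 314) - 8*x^3 + 90*x^2 - 157*x - 45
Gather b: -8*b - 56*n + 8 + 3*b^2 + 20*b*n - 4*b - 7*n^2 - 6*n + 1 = 3*b^2 + b*(20*n - 12) - 7*n^2 - 62*n + 9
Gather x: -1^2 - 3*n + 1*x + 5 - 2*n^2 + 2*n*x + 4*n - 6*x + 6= -2*n^2 + n + x*(2*n - 5) + 10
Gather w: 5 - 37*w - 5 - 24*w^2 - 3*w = -24*w^2 - 40*w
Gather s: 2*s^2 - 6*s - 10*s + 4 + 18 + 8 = 2*s^2 - 16*s + 30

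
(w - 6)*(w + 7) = w^2 + w - 42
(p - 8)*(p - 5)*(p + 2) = p^3 - 11*p^2 + 14*p + 80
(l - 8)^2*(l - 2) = l^3 - 18*l^2 + 96*l - 128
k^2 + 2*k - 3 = (k - 1)*(k + 3)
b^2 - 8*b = b*(b - 8)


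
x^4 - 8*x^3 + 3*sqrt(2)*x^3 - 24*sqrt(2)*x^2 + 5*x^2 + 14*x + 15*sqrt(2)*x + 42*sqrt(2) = (x - 7)*(x - 2)*(x + 1)*(x + 3*sqrt(2))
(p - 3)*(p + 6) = p^2 + 3*p - 18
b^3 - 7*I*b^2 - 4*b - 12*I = (b - 6*I)*(b - 2*I)*(b + I)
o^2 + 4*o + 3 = (o + 1)*(o + 3)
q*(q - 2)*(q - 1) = q^3 - 3*q^2 + 2*q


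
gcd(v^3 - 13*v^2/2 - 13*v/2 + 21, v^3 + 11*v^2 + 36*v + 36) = v + 2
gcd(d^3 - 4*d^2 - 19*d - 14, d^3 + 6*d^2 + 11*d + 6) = d^2 + 3*d + 2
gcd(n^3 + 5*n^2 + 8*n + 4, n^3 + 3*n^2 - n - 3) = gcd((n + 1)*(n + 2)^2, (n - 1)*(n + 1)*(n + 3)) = n + 1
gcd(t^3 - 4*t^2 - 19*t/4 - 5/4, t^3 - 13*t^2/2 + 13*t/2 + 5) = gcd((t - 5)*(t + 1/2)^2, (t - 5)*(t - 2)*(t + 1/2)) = t^2 - 9*t/2 - 5/2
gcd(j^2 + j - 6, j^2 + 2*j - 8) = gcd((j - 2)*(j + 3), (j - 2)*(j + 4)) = j - 2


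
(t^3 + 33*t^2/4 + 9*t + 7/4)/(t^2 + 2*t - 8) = (4*t^3 + 33*t^2 + 36*t + 7)/(4*(t^2 + 2*t - 8))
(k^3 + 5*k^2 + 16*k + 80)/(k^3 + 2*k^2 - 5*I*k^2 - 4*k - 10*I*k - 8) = (k^2 + k*(5 + 4*I) + 20*I)/(k^2 + k*(2 - I) - 2*I)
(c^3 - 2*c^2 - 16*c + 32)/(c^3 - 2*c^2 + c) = (c^3 - 2*c^2 - 16*c + 32)/(c*(c^2 - 2*c + 1))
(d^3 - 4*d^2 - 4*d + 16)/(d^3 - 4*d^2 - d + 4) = (d^2 - 4)/(d^2 - 1)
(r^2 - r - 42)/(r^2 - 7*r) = (r + 6)/r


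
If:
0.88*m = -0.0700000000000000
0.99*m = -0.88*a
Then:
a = 0.09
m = -0.08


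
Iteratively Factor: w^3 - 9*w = (w + 3)*(w^2 - 3*w) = (w - 3)*(w + 3)*(w)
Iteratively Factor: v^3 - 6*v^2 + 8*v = (v - 4)*(v^2 - 2*v) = (v - 4)*(v - 2)*(v)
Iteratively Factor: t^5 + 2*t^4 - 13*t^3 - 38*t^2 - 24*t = (t + 3)*(t^4 - t^3 - 10*t^2 - 8*t) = t*(t + 3)*(t^3 - t^2 - 10*t - 8) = t*(t - 4)*(t + 3)*(t^2 + 3*t + 2) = t*(t - 4)*(t + 1)*(t + 3)*(t + 2)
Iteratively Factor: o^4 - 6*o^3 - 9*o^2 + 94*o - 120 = (o + 4)*(o^3 - 10*o^2 + 31*o - 30) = (o - 3)*(o + 4)*(o^2 - 7*o + 10) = (o - 3)*(o - 2)*(o + 4)*(o - 5)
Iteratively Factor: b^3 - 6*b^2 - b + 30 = (b - 3)*(b^2 - 3*b - 10) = (b - 3)*(b + 2)*(b - 5)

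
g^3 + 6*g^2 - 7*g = g*(g - 1)*(g + 7)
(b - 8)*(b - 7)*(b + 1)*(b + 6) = b^4 - 8*b^3 - 43*b^2 + 302*b + 336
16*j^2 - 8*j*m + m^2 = (-4*j + m)^2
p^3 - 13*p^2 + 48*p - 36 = (p - 6)^2*(p - 1)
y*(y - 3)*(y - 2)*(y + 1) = y^4 - 4*y^3 + y^2 + 6*y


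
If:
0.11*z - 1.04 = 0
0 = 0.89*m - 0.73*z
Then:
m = 7.75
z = 9.45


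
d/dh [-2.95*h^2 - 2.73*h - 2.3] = -5.9*h - 2.73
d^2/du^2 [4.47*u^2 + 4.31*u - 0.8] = 8.94000000000000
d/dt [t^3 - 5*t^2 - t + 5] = 3*t^2 - 10*t - 1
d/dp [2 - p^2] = -2*p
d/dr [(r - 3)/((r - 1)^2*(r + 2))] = (-2*r^2 + 7*r + 7)/(r^5 + r^4 - 5*r^3 - r^2 + 8*r - 4)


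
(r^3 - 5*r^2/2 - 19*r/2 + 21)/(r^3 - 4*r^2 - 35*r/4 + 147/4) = 2*(r - 2)/(2*r - 7)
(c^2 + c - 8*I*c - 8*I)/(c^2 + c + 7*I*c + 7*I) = (c - 8*I)/(c + 7*I)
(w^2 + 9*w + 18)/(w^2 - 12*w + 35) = (w^2 + 9*w + 18)/(w^2 - 12*w + 35)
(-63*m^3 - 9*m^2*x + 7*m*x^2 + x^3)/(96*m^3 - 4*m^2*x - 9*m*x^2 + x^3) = (-21*m^2 + 4*m*x + x^2)/(32*m^2 - 12*m*x + x^2)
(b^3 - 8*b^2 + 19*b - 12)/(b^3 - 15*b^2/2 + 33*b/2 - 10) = 2*(b - 3)/(2*b - 5)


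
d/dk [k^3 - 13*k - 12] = 3*k^2 - 13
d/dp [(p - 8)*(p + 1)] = 2*p - 7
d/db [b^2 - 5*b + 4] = 2*b - 5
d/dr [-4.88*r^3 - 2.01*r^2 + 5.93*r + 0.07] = -14.64*r^2 - 4.02*r + 5.93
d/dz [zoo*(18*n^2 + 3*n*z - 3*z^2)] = zoo*(n + z)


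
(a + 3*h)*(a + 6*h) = a^2 + 9*a*h + 18*h^2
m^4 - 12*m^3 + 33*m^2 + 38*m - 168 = (m - 7)*(m - 4)*(m - 3)*(m + 2)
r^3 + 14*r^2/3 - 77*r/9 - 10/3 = (r - 5/3)*(r + 1/3)*(r + 6)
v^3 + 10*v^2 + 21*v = v*(v + 3)*(v + 7)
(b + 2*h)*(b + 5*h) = b^2 + 7*b*h + 10*h^2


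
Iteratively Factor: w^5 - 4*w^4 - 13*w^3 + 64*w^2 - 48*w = (w - 4)*(w^4 - 13*w^2 + 12*w) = (w - 4)*(w + 4)*(w^3 - 4*w^2 + 3*w) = w*(w - 4)*(w + 4)*(w^2 - 4*w + 3) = w*(w - 4)*(w - 1)*(w + 4)*(w - 3)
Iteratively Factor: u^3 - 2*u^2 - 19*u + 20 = (u + 4)*(u^2 - 6*u + 5) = (u - 1)*(u + 4)*(u - 5)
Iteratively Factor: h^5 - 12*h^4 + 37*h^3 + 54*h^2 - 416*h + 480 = (h - 5)*(h^4 - 7*h^3 + 2*h^2 + 64*h - 96) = (h - 5)*(h - 4)*(h^3 - 3*h^2 - 10*h + 24) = (h - 5)*(h - 4)*(h + 3)*(h^2 - 6*h + 8) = (h - 5)*(h - 4)*(h - 2)*(h + 3)*(h - 4)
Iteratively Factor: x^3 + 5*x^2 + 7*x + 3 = (x + 1)*(x^2 + 4*x + 3) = (x + 1)*(x + 3)*(x + 1)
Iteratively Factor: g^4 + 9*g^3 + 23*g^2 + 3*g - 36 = (g - 1)*(g^3 + 10*g^2 + 33*g + 36) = (g - 1)*(g + 4)*(g^2 + 6*g + 9) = (g - 1)*(g + 3)*(g + 4)*(g + 3)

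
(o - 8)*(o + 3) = o^2 - 5*o - 24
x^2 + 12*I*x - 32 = (x + 4*I)*(x + 8*I)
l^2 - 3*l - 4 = (l - 4)*(l + 1)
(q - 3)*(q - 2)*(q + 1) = q^3 - 4*q^2 + q + 6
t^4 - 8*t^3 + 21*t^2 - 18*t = t*(t - 3)^2*(t - 2)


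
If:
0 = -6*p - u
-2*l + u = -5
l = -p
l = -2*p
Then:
No Solution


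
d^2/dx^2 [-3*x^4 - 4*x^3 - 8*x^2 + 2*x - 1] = -36*x^2 - 24*x - 16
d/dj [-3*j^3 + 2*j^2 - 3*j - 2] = -9*j^2 + 4*j - 3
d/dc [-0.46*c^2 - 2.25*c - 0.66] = -0.92*c - 2.25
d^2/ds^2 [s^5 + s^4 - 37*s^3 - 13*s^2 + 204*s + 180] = 20*s^3 + 12*s^2 - 222*s - 26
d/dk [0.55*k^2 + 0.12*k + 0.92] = 1.1*k + 0.12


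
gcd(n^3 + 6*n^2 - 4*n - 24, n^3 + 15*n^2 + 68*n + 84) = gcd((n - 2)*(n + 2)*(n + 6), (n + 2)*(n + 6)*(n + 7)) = n^2 + 8*n + 12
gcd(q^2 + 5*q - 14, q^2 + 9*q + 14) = q + 7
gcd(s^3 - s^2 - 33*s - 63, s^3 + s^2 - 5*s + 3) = s + 3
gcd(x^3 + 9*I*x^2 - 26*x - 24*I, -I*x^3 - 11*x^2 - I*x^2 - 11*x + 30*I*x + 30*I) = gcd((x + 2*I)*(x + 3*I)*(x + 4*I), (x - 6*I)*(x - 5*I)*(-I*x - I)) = 1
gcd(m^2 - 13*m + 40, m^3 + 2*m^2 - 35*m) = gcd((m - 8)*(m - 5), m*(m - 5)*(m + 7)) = m - 5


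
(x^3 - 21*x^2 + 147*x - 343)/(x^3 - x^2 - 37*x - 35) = (x^2 - 14*x + 49)/(x^2 + 6*x + 5)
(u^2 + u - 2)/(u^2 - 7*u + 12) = (u^2 + u - 2)/(u^2 - 7*u + 12)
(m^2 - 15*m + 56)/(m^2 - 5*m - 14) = (m - 8)/(m + 2)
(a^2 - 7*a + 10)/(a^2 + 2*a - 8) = (a - 5)/(a + 4)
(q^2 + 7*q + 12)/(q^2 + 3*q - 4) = (q + 3)/(q - 1)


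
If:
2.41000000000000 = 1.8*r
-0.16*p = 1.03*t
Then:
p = -6.4375*t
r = 1.34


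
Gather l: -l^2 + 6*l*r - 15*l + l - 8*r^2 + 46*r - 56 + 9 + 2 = -l^2 + l*(6*r - 14) - 8*r^2 + 46*r - 45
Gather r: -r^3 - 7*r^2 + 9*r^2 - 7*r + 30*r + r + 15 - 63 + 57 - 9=-r^3 + 2*r^2 + 24*r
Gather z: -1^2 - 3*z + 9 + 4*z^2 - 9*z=4*z^2 - 12*z + 8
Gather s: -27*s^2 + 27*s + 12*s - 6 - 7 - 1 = -27*s^2 + 39*s - 14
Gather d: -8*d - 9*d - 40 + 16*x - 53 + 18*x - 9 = -17*d + 34*x - 102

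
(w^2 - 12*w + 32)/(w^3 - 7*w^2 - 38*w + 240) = (w - 4)/(w^2 + w - 30)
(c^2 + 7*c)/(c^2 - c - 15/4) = 4*c*(c + 7)/(4*c^2 - 4*c - 15)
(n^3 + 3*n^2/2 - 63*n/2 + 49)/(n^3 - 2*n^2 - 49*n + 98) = (n - 7/2)/(n - 7)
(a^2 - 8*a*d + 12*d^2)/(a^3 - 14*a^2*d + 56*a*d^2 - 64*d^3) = (a - 6*d)/(a^2 - 12*a*d + 32*d^2)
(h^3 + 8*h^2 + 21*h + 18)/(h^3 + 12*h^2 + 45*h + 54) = (h + 2)/(h + 6)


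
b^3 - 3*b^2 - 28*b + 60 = (b - 6)*(b - 2)*(b + 5)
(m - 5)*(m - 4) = m^2 - 9*m + 20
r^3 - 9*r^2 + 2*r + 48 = (r - 8)*(r - 3)*(r + 2)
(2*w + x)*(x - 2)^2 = 2*w*x^2 - 8*w*x + 8*w + x^3 - 4*x^2 + 4*x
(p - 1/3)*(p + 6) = p^2 + 17*p/3 - 2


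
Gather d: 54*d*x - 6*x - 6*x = 54*d*x - 12*x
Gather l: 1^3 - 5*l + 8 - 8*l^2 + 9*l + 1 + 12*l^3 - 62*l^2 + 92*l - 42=12*l^3 - 70*l^2 + 96*l - 32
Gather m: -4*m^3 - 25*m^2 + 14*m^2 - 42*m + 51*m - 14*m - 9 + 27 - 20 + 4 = -4*m^3 - 11*m^2 - 5*m + 2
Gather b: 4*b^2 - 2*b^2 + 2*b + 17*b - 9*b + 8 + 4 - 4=2*b^2 + 10*b + 8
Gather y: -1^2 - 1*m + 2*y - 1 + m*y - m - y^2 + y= -2*m - y^2 + y*(m + 3) - 2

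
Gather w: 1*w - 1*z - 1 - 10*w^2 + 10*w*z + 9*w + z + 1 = -10*w^2 + w*(10*z + 10)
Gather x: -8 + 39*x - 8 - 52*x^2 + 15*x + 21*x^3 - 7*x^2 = 21*x^3 - 59*x^2 + 54*x - 16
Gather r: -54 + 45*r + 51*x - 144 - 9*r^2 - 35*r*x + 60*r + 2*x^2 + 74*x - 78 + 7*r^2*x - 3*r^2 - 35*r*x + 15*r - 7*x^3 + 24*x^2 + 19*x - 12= r^2*(7*x - 12) + r*(120 - 70*x) - 7*x^3 + 26*x^2 + 144*x - 288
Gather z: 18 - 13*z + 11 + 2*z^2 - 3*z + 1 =2*z^2 - 16*z + 30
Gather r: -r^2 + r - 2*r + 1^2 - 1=-r^2 - r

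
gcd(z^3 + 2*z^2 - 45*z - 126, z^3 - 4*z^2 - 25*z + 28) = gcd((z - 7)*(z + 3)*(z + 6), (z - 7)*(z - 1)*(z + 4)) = z - 7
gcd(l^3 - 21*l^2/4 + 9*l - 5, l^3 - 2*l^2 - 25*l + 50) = l - 2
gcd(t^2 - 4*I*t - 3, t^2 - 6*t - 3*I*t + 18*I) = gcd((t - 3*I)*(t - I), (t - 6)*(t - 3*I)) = t - 3*I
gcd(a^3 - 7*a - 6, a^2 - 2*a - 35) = 1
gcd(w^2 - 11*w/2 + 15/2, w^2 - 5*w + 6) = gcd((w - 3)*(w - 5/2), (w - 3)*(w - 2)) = w - 3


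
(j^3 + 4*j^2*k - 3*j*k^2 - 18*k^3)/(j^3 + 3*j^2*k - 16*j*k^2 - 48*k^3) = (j^2 + j*k - 6*k^2)/(j^2 - 16*k^2)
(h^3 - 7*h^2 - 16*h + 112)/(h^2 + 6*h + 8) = (h^2 - 11*h + 28)/(h + 2)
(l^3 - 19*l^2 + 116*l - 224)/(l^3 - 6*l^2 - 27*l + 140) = (l - 8)/(l + 5)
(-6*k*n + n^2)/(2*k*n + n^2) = (-6*k + n)/(2*k + n)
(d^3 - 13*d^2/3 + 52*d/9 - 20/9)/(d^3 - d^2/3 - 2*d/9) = (3*d^2 - 11*d + 10)/(d*(3*d + 1))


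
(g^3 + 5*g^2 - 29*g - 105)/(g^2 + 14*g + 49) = (g^2 - 2*g - 15)/(g + 7)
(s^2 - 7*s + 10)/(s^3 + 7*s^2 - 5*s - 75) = (s^2 - 7*s + 10)/(s^3 + 7*s^2 - 5*s - 75)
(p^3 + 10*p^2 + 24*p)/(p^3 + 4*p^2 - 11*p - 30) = p*(p^2 + 10*p + 24)/(p^3 + 4*p^2 - 11*p - 30)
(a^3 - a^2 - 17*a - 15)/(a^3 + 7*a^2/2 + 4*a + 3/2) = 2*(a^2 - 2*a - 15)/(2*a^2 + 5*a + 3)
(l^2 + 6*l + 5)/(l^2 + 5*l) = (l + 1)/l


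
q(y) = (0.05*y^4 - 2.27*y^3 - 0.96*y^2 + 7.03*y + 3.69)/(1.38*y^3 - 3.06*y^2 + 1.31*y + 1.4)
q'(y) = (-4.14*y^2 + 6.12*y - 1.31)*(0.05*y^4 - 2.27*y^3 - 0.96*y^2 + 7.03*y + 3.69)/(1.38*y^3 - 3.06*y^2 + 1.31*y + 1.4)^2 + (0.2*y^3 - 6.81*y^2 - 1.92*y + 7.03)/(1.38*y^3 - 3.06*y^2 + 1.31*y + 1.4)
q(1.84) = -0.09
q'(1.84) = -8.76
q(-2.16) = -0.27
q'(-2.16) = 0.46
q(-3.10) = -0.61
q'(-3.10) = 0.29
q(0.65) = 5.41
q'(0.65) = 5.93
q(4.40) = -2.42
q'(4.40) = 0.24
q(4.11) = -2.49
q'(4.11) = 0.25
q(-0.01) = 2.61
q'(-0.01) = 2.50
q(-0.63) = 0.55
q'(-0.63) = -1.75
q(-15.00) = -1.84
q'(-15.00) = 0.05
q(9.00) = -1.73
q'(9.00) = 0.09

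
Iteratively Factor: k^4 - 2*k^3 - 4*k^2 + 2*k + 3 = (k + 1)*(k^3 - 3*k^2 - k + 3) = (k - 3)*(k + 1)*(k^2 - 1) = (k - 3)*(k - 1)*(k + 1)*(k + 1)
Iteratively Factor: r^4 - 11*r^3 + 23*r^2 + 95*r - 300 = (r - 4)*(r^3 - 7*r^2 - 5*r + 75) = (r - 5)*(r - 4)*(r^2 - 2*r - 15) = (r - 5)^2*(r - 4)*(r + 3)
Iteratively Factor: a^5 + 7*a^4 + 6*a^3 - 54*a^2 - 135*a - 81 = (a + 3)*(a^4 + 4*a^3 - 6*a^2 - 36*a - 27) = (a + 3)^2*(a^3 + a^2 - 9*a - 9) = (a + 3)^3*(a^2 - 2*a - 3) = (a + 1)*(a + 3)^3*(a - 3)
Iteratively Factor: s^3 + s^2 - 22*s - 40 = (s + 2)*(s^2 - s - 20) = (s - 5)*(s + 2)*(s + 4)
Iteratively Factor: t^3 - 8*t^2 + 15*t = (t - 3)*(t^2 - 5*t) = t*(t - 3)*(t - 5)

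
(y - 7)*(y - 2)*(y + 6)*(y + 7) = y^4 + 4*y^3 - 61*y^2 - 196*y + 588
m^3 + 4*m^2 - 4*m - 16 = (m - 2)*(m + 2)*(m + 4)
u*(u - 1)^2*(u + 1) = u^4 - u^3 - u^2 + u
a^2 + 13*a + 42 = (a + 6)*(a + 7)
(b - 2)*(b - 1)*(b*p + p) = b^3*p - 2*b^2*p - b*p + 2*p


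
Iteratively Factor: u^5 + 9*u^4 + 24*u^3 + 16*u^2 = (u + 4)*(u^4 + 5*u^3 + 4*u^2) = u*(u + 4)*(u^3 + 5*u^2 + 4*u) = u*(u + 1)*(u + 4)*(u^2 + 4*u) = u^2*(u + 1)*(u + 4)*(u + 4)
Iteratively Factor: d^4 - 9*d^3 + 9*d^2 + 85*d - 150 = (d - 5)*(d^3 - 4*d^2 - 11*d + 30) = (d - 5)*(d + 3)*(d^2 - 7*d + 10) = (d - 5)^2*(d + 3)*(d - 2)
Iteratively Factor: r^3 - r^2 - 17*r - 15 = (r - 5)*(r^2 + 4*r + 3) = (r - 5)*(r + 3)*(r + 1)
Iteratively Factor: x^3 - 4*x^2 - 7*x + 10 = (x + 2)*(x^2 - 6*x + 5) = (x - 1)*(x + 2)*(x - 5)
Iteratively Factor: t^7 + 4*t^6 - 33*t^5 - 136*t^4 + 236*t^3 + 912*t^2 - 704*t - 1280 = (t + 1)*(t^6 + 3*t^5 - 36*t^4 - 100*t^3 + 336*t^2 + 576*t - 1280) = (t - 5)*(t + 1)*(t^5 + 8*t^4 + 4*t^3 - 80*t^2 - 64*t + 256) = (t - 5)*(t - 2)*(t + 1)*(t^4 + 10*t^3 + 24*t^2 - 32*t - 128) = (t - 5)*(t - 2)*(t + 1)*(t + 4)*(t^3 + 6*t^2 - 32) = (t - 5)*(t - 2)*(t + 1)*(t + 4)^2*(t^2 + 2*t - 8) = (t - 5)*(t - 2)*(t + 1)*(t + 4)^3*(t - 2)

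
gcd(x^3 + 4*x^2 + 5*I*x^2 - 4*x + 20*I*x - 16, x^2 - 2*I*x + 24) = x + 4*I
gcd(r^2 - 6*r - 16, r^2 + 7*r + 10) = r + 2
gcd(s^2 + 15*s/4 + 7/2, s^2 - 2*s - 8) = s + 2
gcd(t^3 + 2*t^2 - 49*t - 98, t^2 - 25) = 1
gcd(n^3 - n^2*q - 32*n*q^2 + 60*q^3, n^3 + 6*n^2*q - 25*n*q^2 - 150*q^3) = -n^2 - n*q + 30*q^2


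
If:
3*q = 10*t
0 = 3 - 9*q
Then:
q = 1/3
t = 1/10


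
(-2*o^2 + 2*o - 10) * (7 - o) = 2*o^3 - 16*o^2 + 24*o - 70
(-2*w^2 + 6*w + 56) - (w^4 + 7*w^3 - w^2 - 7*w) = -w^4 - 7*w^3 - w^2 + 13*w + 56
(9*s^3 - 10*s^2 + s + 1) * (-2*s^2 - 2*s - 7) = -18*s^5 + 2*s^4 - 45*s^3 + 66*s^2 - 9*s - 7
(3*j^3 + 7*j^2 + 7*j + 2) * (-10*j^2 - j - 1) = -30*j^5 - 73*j^4 - 80*j^3 - 34*j^2 - 9*j - 2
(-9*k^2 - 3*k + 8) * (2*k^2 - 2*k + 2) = -18*k^4 + 12*k^3 + 4*k^2 - 22*k + 16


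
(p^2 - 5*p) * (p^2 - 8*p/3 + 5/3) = p^4 - 23*p^3/3 + 15*p^2 - 25*p/3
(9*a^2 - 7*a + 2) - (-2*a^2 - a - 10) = 11*a^2 - 6*a + 12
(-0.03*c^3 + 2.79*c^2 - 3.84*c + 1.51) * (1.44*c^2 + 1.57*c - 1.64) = -0.0432*c^5 + 3.9705*c^4 - 1.1001*c^3 - 8.43*c^2 + 8.6683*c - 2.4764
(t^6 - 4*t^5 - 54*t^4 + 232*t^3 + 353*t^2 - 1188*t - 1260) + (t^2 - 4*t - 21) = t^6 - 4*t^5 - 54*t^4 + 232*t^3 + 354*t^2 - 1192*t - 1281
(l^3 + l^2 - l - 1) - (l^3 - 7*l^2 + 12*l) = 8*l^2 - 13*l - 1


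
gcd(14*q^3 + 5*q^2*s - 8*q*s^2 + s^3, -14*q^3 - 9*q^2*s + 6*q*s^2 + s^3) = 2*q^2 + q*s - s^2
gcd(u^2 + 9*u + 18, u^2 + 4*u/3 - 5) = u + 3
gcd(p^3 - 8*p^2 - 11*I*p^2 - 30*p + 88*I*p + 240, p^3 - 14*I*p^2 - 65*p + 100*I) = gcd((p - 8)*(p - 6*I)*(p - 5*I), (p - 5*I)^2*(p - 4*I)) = p - 5*I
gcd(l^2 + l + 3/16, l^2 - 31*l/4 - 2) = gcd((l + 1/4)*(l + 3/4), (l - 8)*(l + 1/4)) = l + 1/4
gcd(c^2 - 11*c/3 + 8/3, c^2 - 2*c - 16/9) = c - 8/3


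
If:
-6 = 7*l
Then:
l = -6/7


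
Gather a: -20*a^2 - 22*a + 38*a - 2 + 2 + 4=-20*a^2 + 16*a + 4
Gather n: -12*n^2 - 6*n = -12*n^2 - 6*n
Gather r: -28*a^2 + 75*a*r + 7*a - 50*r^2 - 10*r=-28*a^2 + 7*a - 50*r^2 + r*(75*a - 10)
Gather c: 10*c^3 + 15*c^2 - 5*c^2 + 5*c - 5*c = 10*c^3 + 10*c^2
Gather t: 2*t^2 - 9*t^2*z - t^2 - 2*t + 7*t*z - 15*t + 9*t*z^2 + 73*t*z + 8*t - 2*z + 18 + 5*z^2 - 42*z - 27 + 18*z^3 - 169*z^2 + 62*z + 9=t^2*(1 - 9*z) + t*(9*z^2 + 80*z - 9) + 18*z^3 - 164*z^2 + 18*z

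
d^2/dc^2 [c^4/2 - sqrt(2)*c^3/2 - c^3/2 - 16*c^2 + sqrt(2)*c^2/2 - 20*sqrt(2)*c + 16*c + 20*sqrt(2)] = 6*c^2 - 3*sqrt(2)*c - 3*c - 32 + sqrt(2)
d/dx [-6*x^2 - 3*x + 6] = -12*x - 3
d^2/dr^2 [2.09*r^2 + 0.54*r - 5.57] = 4.18000000000000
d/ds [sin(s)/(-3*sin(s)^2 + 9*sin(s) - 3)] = -cos(s)^3/(3*(sin(s)^2 - 3*sin(s) + 1)^2)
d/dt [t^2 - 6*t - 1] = 2*t - 6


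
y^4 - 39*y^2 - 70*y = y*(y - 7)*(y + 2)*(y + 5)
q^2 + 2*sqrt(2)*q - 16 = (q - 2*sqrt(2))*(q + 4*sqrt(2))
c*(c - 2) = c^2 - 2*c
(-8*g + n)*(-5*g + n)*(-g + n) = -40*g^3 + 53*g^2*n - 14*g*n^2 + n^3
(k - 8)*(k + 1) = k^2 - 7*k - 8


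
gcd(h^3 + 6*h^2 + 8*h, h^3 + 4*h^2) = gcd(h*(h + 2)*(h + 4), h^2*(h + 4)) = h^2 + 4*h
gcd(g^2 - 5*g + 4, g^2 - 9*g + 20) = g - 4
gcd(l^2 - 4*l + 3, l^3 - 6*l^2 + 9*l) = l - 3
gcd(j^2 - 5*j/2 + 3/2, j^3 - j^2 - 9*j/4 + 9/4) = j^2 - 5*j/2 + 3/2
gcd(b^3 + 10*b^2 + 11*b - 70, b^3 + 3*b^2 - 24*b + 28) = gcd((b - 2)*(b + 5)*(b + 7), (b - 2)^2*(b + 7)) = b^2 + 5*b - 14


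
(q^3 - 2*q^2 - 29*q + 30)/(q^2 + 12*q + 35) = (q^2 - 7*q + 6)/(q + 7)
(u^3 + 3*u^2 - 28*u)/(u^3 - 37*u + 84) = u/(u - 3)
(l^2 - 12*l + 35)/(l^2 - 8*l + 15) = (l - 7)/(l - 3)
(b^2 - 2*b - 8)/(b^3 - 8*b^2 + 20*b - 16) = (b + 2)/(b^2 - 4*b + 4)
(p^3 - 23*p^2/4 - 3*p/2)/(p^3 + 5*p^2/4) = (4*p^2 - 23*p - 6)/(p*(4*p + 5))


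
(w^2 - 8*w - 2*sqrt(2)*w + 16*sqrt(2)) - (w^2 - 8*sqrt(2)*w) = -8*w + 6*sqrt(2)*w + 16*sqrt(2)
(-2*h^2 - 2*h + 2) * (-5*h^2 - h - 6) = 10*h^4 + 12*h^3 + 4*h^2 + 10*h - 12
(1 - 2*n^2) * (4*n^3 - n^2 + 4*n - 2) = -8*n^5 + 2*n^4 - 4*n^3 + 3*n^2 + 4*n - 2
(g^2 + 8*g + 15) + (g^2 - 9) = 2*g^2 + 8*g + 6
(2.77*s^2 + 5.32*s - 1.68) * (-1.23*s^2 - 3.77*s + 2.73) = -3.4071*s^4 - 16.9865*s^3 - 10.4279*s^2 + 20.8572*s - 4.5864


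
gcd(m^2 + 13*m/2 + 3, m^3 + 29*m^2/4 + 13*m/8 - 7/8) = m + 1/2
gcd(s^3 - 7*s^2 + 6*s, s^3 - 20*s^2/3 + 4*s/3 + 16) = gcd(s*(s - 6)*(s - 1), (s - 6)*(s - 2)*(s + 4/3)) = s - 6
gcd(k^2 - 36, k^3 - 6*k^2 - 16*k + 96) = k - 6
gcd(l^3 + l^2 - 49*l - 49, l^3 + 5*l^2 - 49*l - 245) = l^2 - 49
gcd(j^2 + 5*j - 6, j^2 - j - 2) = 1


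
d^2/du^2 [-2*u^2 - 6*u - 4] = -4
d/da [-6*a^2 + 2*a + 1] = 2 - 12*a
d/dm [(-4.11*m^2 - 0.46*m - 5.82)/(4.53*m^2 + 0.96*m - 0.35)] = (-1.8618*m^2 + 55.6062*m + 5.7482)/(20.5209*m^4 + 8.6976*m^3 - 2.2494*m^2 - 0.672*m + 0.1225)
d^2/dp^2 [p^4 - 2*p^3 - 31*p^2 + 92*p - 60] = 12*p^2 - 12*p - 62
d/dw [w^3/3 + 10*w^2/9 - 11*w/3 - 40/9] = w^2 + 20*w/9 - 11/3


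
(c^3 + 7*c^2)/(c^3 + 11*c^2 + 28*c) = c/(c + 4)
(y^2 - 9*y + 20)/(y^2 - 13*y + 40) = (y - 4)/(y - 8)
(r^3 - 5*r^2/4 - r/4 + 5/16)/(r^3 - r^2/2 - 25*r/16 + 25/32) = 2*(2*r + 1)/(4*r + 5)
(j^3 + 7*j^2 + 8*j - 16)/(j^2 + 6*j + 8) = (j^2 + 3*j - 4)/(j + 2)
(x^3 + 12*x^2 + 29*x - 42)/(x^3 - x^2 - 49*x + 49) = (x + 6)/(x - 7)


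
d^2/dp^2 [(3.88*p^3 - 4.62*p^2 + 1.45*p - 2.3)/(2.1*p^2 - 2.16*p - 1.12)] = (-5.6843418860808e-14*p^4 + 25.332936*p^3 - 69.736464*p^2 + 112.261632*p - 50.887296)/(9.261*p^6 - 28.5768*p^5 + 14.57568*p^4 + 20.404224*p^3 - 7.773696*p^2 - 8.128512*p - 1.404928)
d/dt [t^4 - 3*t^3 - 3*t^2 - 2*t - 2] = 4*t^3 - 9*t^2 - 6*t - 2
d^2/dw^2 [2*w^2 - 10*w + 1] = 4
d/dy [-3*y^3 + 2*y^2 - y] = -9*y^2 + 4*y - 1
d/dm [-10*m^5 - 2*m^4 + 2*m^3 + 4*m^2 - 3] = 2*m*(-25*m^3 - 4*m^2 + 3*m + 4)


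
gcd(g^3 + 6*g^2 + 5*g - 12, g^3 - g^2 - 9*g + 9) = g^2 + 2*g - 3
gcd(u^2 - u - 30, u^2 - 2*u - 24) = u - 6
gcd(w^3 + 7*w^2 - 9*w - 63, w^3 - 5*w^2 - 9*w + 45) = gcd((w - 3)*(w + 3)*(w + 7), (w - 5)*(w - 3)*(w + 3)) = w^2 - 9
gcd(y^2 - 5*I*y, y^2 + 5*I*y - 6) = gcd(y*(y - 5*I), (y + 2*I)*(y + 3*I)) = 1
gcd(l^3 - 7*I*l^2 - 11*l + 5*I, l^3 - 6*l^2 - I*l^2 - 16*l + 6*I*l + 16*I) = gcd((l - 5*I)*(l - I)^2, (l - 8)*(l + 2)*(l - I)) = l - I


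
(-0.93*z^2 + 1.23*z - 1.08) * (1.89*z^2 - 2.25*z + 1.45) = -1.7577*z^4 + 4.4172*z^3 - 6.1572*z^2 + 4.2135*z - 1.566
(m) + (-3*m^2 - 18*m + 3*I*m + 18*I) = -3*m^2 - 17*m + 3*I*m + 18*I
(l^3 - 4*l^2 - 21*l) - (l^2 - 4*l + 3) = l^3 - 5*l^2 - 17*l - 3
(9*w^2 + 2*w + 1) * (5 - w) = -9*w^3 + 43*w^2 + 9*w + 5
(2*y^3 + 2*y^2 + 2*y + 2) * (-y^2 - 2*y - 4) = -2*y^5 - 6*y^4 - 14*y^3 - 14*y^2 - 12*y - 8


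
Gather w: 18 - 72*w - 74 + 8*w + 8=-64*w - 48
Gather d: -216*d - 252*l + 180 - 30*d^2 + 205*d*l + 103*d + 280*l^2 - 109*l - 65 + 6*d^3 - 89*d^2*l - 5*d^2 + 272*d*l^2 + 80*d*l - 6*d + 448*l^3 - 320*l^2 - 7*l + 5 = 6*d^3 + d^2*(-89*l - 35) + d*(272*l^2 + 285*l - 119) + 448*l^3 - 40*l^2 - 368*l + 120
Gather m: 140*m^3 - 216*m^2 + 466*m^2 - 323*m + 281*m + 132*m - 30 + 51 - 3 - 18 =140*m^3 + 250*m^2 + 90*m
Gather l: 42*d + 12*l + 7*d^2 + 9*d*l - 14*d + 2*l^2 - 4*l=7*d^2 + 28*d + 2*l^2 + l*(9*d + 8)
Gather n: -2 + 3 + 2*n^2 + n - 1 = 2*n^2 + n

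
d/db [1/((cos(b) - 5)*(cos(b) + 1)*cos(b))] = (3*sin(b) - 5*sin(b)/cos(b)^2 - 8*tan(b))/((cos(b) - 5)^2*(cos(b) + 1)^2)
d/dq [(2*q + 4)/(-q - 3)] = -2/(q + 3)^2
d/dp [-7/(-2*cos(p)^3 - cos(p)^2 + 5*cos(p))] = 7*(6*cos(p)^2 + 2*cos(p) - 5)*sin(p)/((cos(p) + cos(2*p) - 4)^2*cos(p)^2)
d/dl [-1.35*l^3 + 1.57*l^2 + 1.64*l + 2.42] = -4.05*l^2 + 3.14*l + 1.64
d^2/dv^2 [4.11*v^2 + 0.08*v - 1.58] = 8.22000000000000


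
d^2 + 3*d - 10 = (d - 2)*(d + 5)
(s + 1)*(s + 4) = s^2 + 5*s + 4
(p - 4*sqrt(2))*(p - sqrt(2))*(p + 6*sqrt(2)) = p^3 + sqrt(2)*p^2 - 52*p + 48*sqrt(2)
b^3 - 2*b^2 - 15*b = b*(b - 5)*(b + 3)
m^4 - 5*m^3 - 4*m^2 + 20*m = m*(m - 5)*(m - 2)*(m + 2)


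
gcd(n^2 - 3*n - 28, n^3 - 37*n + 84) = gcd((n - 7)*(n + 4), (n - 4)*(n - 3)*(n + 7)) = 1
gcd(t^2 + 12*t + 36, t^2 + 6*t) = t + 6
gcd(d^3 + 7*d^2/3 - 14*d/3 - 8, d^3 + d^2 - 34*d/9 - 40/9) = d^2 - 2*d/3 - 8/3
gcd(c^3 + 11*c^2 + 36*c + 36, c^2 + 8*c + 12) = c^2 + 8*c + 12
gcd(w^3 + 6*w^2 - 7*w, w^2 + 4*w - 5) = w - 1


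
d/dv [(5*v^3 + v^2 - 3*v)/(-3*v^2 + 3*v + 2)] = (-15*v^4 + 30*v^3 + 24*v^2 + 4*v - 6)/(9*v^4 - 18*v^3 - 3*v^2 + 12*v + 4)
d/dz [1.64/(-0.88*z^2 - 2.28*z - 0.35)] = (2.8864*z + 3.7392)/(0.88*z^2 + 2.28*z + 0.35)^2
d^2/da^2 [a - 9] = 0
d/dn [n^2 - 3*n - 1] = 2*n - 3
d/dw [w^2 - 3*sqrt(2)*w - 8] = 2*w - 3*sqrt(2)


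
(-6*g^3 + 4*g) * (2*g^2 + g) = -12*g^5 - 6*g^4 + 8*g^3 + 4*g^2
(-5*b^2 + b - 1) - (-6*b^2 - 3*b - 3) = b^2 + 4*b + 2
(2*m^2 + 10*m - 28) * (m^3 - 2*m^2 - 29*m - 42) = 2*m^5 + 6*m^4 - 106*m^3 - 318*m^2 + 392*m + 1176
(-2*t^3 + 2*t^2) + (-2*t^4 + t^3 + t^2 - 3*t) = -2*t^4 - t^3 + 3*t^2 - 3*t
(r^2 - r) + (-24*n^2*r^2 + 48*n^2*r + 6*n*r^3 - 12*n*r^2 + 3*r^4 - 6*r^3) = -24*n^2*r^2 + 48*n^2*r + 6*n*r^3 - 12*n*r^2 + 3*r^4 - 6*r^3 + r^2 - r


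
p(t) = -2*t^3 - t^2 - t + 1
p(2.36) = -33.22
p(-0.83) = 2.28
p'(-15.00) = -1321.00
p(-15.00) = 6541.00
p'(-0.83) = -3.47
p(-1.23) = 4.44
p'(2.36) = -39.14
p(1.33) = -6.80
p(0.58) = -0.31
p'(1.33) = -14.27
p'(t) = -6*t^2 - 2*t - 1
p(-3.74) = 95.38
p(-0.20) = 1.18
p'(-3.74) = -77.45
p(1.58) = -10.97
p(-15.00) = 6541.00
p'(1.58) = -19.14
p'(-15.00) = -1321.00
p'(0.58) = -4.18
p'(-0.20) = -0.84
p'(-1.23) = -7.62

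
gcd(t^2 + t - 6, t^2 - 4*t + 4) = t - 2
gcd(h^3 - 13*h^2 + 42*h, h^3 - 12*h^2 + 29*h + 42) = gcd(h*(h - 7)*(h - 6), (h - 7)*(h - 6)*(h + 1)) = h^2 - 13*h + 42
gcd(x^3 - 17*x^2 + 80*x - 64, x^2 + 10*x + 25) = 1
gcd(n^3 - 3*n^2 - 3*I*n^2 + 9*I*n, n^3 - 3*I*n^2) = n^2 - 3*I*n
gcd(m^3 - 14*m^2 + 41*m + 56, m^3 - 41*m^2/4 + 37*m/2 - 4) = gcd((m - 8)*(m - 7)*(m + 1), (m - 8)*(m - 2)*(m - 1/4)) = m - 8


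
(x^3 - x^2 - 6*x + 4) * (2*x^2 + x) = 2*x^5 - x^4 - 13*x^3 + 2*x^2 + 4*x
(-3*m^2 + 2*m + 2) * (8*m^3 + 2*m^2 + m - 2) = -24*m^5 + 10*m^4 + 17*m^3 + 12*m^2 - 2*m - 4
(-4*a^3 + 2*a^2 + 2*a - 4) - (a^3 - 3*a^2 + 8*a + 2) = -5*a^3 + 5*a^2 - 6*a - 6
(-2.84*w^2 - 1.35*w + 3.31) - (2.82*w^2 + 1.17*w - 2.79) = -5.66*w^2 - 2.52*w + 6.1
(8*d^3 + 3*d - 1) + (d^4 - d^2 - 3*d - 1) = d^4 + 8*d^3 - d^2 - 2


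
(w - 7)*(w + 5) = w^2 - 2*w - 35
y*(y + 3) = y^2 + 3*y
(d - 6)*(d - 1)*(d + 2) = d^3 - 5*d^2 - 8*d + 12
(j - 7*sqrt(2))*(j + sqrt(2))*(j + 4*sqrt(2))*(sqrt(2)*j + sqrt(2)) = sqrt(2)*j^4 - 4*j^3 + sqrt(2)*j^3 - 62*sqrt(2)*j^2 - 4*j^2 - 112*j - 62*sqrt(2)*j - 112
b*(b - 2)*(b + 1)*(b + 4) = b^4 + 3*b^3 - 6*b^2 - 8*b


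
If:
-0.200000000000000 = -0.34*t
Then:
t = 0.59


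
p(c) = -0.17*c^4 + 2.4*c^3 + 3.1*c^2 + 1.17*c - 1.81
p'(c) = -0.68*c^3 + 7.2*c^2 + 6.2*c + 1.17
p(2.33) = 43.09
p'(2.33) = 46.10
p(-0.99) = -2.42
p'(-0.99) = 2.75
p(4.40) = 204.08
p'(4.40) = 109.92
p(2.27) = 40.38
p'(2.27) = 44.39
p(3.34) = 104.95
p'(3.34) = 76.86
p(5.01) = 276.56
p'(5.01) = 127.44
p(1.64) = 17.80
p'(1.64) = 27.70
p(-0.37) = -1.94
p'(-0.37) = -0.10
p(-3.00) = -55.99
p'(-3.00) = 65.73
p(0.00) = -1.81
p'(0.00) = 1.17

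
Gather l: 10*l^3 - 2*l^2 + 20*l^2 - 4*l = 10*l^3 + 18*l^2 - 4*l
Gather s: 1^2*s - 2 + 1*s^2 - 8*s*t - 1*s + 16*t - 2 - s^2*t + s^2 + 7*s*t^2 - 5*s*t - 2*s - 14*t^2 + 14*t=s^2*(2 - t) + s*(7*t^2 - 13*t - 2) - 14*t^2 + 30*t - 4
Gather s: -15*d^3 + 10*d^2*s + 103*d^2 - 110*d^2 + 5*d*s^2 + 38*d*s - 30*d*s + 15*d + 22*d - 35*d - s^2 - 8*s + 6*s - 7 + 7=-15*d^3 - 7*d^2 + 2*d + s^2*(5*d - 1) + s*(10*d^2 + 8*d - 2)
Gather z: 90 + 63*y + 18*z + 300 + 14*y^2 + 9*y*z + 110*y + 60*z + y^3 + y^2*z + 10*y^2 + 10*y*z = y^3 + 24*y^2 + 173*y + z*(y^2 + 19*y + 78) + 390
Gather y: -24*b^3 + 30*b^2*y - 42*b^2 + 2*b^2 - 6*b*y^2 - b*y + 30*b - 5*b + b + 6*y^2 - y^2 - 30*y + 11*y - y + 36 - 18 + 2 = -24*b^3 - 40*b^2 + 26*b + y^2*(5 - 6*b) + y*(30*b^2 - b - 20) + 20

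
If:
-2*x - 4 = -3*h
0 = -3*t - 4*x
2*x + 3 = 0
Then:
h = 1/3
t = 2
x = -3/2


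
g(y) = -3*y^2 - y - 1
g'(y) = -6*y - 1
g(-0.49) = -1.23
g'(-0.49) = 1.94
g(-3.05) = -25.86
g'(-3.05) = 17.30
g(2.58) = -23.55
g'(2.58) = -16.48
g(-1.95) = -10.46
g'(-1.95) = 10.70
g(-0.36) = -1.03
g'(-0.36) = 1.16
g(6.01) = -115.37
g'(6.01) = -37.06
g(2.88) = -28.76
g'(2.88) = -18.28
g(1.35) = -7.82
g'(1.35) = -9.10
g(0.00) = -1.00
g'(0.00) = -1.00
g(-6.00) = -103.00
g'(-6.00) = 35.00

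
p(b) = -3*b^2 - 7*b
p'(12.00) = -79.00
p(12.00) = -516.00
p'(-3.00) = 11.00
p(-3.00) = -6.00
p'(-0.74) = -2.56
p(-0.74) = 3.54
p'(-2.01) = 5.06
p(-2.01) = 1.95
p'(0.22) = -8.32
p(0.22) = -1.69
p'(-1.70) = 3.20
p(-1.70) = 3.23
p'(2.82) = -23.92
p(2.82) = -43.60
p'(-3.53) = 14.18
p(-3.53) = -12.67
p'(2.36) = -21.16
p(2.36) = -33.23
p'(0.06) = -7.36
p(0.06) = -0.43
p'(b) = -6*b - 7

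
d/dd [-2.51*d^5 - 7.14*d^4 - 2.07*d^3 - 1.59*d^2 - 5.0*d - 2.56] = -12.55*d^4 - 28.56*d^3 - 6.21*d^2 - 3.18*d - 5.0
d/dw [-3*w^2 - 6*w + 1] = -6*w - 6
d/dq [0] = 0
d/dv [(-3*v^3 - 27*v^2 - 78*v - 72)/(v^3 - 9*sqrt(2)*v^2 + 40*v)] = 3*(-v*(v^2 - 9*sqrt(2)*v + 40)*(3*v^2 + 18*v + 26) + (3*v^2 - 18*sqrt(2)*v + 40)*(v^3 + 9*v^2 + 26*v + 24))/(v^2*(v^2 - 9*sqrt(2)*v + 40)^2)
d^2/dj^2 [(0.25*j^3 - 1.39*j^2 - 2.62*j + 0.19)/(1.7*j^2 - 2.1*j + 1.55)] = (-24.1807*j^3 + 20.388*j^2 + 40.95615*j - 23.06065)/(4.913*j^6 - 18.207*j^5 + 35.9295*j^4 - 42.462*j^3 + 32.75925*j^2 - 15.13575*j + 3.723875)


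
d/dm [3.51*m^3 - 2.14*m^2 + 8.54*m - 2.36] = 10.53*m^2 - 4.28*m + 8.54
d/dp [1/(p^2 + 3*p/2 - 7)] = 2*(-4*p - 3)/(2*p^2 + 3*p - 14)^2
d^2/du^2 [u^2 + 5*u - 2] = 2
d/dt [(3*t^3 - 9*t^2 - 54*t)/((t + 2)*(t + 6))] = 3*(t^4 + 16*t^3 + 30*t^2 - 72*t - 216)/(t^4 + 16*t^3 + 88*t^2 + 192*t + 144)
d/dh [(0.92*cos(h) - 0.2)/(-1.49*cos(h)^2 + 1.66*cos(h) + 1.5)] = (-1.3708*cos(h)^2 + 0.596*cos(h) - 1.712)*sin(h)/(2.2201*cos(h)^4 - 4.9468*cos(h)^3 - 1.7144*cos(h)^2 + 4.98*cos(h) + 2.25)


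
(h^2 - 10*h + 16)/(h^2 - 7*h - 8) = (h - 2)/(h + 1)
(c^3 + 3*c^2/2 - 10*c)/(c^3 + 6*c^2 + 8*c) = (c - 5/2)/(c + 2)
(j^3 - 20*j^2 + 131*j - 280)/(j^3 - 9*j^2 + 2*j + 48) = (j^2 - 12*j + 35)/(j^2 - j - 6)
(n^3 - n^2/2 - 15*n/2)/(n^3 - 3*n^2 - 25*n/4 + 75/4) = 2*n/(2*n - 5)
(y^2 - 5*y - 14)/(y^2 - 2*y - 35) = (y + 2)/(y + 5)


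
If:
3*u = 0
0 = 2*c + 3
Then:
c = -3/2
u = 0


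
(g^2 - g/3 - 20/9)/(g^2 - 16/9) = (3*g - 5)/(3*g - 4)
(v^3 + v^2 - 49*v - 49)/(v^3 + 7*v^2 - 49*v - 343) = (v + 1)/(v + 7)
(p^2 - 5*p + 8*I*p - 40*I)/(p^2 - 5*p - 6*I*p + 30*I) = (p + 8*I)/(p - 6*I)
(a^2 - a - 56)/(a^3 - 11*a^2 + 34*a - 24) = (a^2 - a - 56)/(a^3 - 11*a^2 + 34*a - 24)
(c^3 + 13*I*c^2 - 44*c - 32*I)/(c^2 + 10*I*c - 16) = (c^2 + 5*I*c - 4)/(c + 2*I)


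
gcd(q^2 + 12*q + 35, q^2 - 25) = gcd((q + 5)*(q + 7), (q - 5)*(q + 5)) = q + 5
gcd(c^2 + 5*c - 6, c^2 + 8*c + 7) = 1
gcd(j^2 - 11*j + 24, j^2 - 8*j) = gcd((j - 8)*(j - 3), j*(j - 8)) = j - 8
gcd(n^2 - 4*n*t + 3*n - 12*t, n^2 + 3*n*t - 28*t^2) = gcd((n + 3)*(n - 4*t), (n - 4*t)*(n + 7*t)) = -n + 4*t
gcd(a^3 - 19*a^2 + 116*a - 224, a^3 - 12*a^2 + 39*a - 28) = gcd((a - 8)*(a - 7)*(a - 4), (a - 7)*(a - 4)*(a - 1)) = a^2 - 11*a + 28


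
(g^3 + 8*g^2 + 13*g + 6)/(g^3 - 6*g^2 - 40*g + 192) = (g^2 + 2*g + 1)/(g^2 - 12*g + 32)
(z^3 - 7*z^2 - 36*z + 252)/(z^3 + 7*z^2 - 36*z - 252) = (z - 7)/(z + 7)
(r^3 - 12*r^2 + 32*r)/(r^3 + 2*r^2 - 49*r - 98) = r*(r^2 - 12*r + 32)/(r^3 + 2*r^2 - 49*r - 98)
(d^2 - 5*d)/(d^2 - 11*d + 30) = d/(d - 6)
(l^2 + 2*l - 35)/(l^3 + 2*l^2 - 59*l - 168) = (l - 5)/(l^2 - 5*l - 24)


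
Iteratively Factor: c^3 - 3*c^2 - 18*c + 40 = (c - 5)*(c^2 + 2*c - 8) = (c - 5)*(c + 4)*(c - 2)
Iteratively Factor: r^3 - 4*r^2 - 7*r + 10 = (r - 1)*(r^2 - 3*r - 10) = (r - 1)*(r + 2)*(r - 5)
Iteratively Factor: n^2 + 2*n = (n)*(n + 2)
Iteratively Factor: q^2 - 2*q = (q - 2)*(q)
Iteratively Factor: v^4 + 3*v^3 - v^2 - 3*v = (v - 1)*(v^3 + 4*v^2 + 3*v) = (v - 1)*(v + 1)*(v^2 + 3*v) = v*(v - 1)*(v + 1)*(v + 3)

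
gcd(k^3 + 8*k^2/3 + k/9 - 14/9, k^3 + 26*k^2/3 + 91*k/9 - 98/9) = k^2 + 5*k/3 - 14/9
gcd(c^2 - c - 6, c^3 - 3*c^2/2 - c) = 1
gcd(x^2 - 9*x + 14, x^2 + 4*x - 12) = x - 2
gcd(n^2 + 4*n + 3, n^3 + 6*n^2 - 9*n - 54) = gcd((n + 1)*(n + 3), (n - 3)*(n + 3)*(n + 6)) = n + 3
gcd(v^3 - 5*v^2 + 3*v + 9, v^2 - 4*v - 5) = v + 1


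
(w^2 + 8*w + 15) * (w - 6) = w^3 + 2*w^2 - 33*w - 90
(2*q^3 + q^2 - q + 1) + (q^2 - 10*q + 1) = 2*q^3 + 2*q^2 - 11*q + 2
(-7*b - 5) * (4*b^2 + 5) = -28*b^3 - 20*b^2 - 35*b - 25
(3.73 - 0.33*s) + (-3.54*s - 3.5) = 0.23 - 3.87*s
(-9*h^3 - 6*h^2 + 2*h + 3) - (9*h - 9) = -9*h^3 - 6*h^2 - 7*h + 12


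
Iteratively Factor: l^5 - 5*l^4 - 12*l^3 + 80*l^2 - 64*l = (l + 4)*(l^4 - 9*l^3 + 24*l^2 - 16*l) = (l - 4)*(l + 4)*(l^3 - 5*l^2 + 4*l) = (l - 4)^2*(l + 4)*(l^2 - l) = l*(l - 4)^2*(l + 4)*(l - 1)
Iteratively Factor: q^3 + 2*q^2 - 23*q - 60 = (q + 3)*(q^2 - q - 20) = (q - 5)*(q + 3)*(q + 4)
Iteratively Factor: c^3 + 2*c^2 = (c + 2)*(c^2) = c*(c + 2)*(c)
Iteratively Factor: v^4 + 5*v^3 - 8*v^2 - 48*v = (v - 3)*(v^3 + 8*v^2 + 16*v) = v*(v - 3)*(v^2 + 8*v + 16) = v*(v - 3)*(v + 4)*(v + 4)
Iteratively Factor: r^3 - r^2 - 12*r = (r + 3)*(r^2 - 4*r) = (r - 4)*(r + 3)*(r)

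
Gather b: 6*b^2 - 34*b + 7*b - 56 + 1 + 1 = 6*b^2 - 27*b - 54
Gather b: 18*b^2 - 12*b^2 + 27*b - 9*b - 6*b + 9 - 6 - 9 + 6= 6*b^2 + 12*b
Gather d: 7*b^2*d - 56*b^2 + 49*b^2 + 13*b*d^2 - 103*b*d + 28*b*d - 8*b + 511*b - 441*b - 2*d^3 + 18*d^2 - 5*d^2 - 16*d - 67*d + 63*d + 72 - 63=-7*b^2 + 62*b - 2*d^3 + d^2*(13*b + 13) + d*(7*b^2 - 75*b - 20) + 9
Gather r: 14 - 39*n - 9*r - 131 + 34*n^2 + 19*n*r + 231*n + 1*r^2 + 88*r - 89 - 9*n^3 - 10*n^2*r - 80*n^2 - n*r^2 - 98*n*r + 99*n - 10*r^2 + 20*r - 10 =-9*n^3 - 46*n^2 + 291*n + r^2*(-n - 9) + r*(-10*n^2 - 79*n + 99) - 216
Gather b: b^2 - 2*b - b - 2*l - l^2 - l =b^2 - 3*b - l^2 - 3*l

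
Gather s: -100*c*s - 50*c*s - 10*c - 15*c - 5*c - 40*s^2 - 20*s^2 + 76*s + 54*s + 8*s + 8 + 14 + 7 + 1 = -30*c - 60*s^2 + s*(138 - 150*c) + 30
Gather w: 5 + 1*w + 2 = w + 7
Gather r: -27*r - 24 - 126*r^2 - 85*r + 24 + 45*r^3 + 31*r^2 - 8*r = 45*r^3 - 95*r^2 - 120*r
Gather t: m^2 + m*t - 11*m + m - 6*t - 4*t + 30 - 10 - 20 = m^2 - 10*m + t*(m - 10)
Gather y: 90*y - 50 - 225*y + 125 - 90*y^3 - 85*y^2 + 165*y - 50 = -90*y^3 - 85*y^2 + 30*y + 25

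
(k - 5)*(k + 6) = k^2 + k - 30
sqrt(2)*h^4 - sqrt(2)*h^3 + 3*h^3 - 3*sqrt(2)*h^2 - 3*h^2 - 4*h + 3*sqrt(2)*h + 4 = (h - 1)*(h - sqrt(2))*(h + 2*sqrt(2))*(sqrt(2)*h + 1)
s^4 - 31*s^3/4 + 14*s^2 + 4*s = s*(s - 4)^2*(s + 1/4)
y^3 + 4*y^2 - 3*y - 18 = (y - 2)*(y + 3)^2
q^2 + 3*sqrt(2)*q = q*(q + 3*sqrt(2))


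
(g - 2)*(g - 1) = g^2 - 3*g + 2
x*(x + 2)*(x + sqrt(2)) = x^3 + sqrt(2)*x^2 + 2*x^2 + 2*sqrt(2)*x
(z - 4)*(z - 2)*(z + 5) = z^3 - z^2 - 22*z + 40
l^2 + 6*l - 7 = (l - 1)*(l + 7)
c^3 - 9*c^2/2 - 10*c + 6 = (c - 6)*(c - 1/2)*(c + 2)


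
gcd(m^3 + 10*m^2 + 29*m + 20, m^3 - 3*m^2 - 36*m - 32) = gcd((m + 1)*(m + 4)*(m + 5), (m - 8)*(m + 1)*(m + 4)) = m^2 + 5*m + 4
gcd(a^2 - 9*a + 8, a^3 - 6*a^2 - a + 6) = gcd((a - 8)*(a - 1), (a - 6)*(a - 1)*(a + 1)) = a - 1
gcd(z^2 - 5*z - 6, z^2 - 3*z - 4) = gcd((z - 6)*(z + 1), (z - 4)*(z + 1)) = z + 1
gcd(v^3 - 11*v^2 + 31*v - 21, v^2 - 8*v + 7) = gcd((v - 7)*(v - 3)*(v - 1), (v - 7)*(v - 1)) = v^2 - 8*v + 7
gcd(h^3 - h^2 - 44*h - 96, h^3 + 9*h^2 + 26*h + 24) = h^2 + 7*h + 12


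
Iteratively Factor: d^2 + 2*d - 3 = (d + 3)*(d - 1)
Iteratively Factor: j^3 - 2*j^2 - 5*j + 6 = (j - 3)*(j^2 + j - 2) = (j - 3)*(j + 2)*(j - 1)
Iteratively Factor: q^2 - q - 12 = (q - 4)*(q + 3)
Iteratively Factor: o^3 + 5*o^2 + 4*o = (o + 4)*(o^2 + o) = o*(o + 4)*(o + 1)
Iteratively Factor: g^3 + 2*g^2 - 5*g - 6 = (g + 3)*(g^2 - g - 2) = (g + 1)*(g + 3)*(g - 2)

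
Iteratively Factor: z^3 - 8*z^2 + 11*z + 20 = (z - 5)*(z^2 - 3*z - 4) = (z - 5)*(z - 4)*(z + 1)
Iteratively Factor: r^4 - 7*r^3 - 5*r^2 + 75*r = (r + 3)*(r^3 - 10*r^2 + 25*r) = r*(r + 3)*(r^2 - 10*r + 25) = r*(r - 5)*(r + 3)*(r - 5)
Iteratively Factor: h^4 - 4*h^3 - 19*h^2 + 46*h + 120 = (h - 5)*(h^3 + h^2 - 14*h - 24) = (h - 5)*(h - 4)*(h^2 + 5*h + 6) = (h - 5)*(h - 4)*(h + 3)*(h + 2)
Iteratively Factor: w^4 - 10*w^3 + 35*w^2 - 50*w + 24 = (w - 1)*(w^3 - 9*w^2 + 26*w - 24) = (w - 2)*(w - 1)*(w^2 - 7*w + 12) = (w - 4)*(w - 2)*(w - 1)*(w - 3)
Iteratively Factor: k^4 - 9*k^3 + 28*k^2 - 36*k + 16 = (k - 2)*(k^3 - 7*k^2 + 14*k - 8) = (k - 4)*(k - 2)*(k^2 - 3*k + 2) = (k - 4)*(k - 2)^2*(k - 1)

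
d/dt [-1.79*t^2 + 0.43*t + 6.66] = 0.43 - 3.58*t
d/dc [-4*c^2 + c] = 1 - 8*c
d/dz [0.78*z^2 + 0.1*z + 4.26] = 1.56*z + 0.1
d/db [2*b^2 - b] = 4*b - 1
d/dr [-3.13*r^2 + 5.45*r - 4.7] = 5.45 - 6.26*r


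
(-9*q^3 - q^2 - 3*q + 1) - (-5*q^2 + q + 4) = -9*q^3 + 4*q^2 - 4*q - 3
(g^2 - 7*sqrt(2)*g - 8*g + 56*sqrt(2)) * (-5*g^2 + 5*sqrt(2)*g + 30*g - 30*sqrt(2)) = -5*g^4 + 40*sqrt(2)*g^3 + 70*g^3 - 560*sqrt(2)*g^2 - 310*g^2 + 980*g + 1920*sqrt(2)*g - 3360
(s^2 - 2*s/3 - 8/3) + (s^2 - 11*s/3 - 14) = 2*s^2 - 13*s/3 - 50/3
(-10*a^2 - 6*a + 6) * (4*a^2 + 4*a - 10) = -40*a^4 - 64*a^3 + 100*a^2 + 84*a - 60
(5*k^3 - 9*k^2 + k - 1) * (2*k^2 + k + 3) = 10*k^5 - 13*k^4 + 8*k^3 - 28*k^2 + 2*k - 3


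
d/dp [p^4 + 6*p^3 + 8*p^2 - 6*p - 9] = 4*p^3 + 18*p^2 + 16*p - 6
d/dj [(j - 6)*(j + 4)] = 2*j - 2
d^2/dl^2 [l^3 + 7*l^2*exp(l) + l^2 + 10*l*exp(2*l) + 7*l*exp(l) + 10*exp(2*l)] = 7*l^2*exp(l) + 40*l*exp(2*l) + 35*l*exp(l) + 6*l + 80*exp(2*l) + 28*exp(l) + 2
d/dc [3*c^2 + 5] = 6*c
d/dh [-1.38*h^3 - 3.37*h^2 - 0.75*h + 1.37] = -4.14*h^2 - 6.74*h - 0.75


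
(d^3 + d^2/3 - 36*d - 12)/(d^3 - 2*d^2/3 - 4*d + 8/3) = (3*d^3 + d^2 - 108*d - 36)/(3*d^3 - 2*d^2 - 12*d + 8)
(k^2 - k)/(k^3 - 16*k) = (k - 1)/(k^2 - 16)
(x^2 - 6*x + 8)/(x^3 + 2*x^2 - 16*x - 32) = (x - 2)/(x^2 + 6*x + 8)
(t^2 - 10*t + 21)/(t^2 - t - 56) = (-t^2 + 10*t - 21)/(-t^2 + t + 56)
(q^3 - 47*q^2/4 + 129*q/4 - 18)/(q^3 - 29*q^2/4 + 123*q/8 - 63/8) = 2*(q - 8)/(2*q - 7)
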